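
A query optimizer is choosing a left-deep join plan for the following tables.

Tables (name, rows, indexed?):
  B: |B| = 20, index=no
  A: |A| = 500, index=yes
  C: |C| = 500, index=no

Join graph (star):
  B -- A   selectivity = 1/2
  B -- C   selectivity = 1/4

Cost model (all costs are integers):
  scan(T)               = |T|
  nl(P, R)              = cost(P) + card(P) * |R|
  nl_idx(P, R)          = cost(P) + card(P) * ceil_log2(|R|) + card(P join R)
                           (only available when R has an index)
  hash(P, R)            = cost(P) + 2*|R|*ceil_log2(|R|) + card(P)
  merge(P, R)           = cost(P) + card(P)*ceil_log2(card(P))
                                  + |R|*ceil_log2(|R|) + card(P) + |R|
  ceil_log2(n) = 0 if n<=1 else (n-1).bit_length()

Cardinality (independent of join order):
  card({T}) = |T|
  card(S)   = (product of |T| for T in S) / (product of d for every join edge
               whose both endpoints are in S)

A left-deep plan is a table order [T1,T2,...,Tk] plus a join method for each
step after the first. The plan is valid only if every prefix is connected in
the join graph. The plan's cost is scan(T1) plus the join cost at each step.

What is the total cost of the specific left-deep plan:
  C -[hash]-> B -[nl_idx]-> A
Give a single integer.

648700

step 1: scan C: cost=500, card=500
step 2: join B via hash
    card(P join B) = 500*20/(4) = 2500
    cost = 500 + 2*20*5 + 500 = 1200
step 3: join A via nl_idx
    card(P join A) = 2500*500/(2) = 625000
    cost = 1200 + 2500*9 + 625000 = 648700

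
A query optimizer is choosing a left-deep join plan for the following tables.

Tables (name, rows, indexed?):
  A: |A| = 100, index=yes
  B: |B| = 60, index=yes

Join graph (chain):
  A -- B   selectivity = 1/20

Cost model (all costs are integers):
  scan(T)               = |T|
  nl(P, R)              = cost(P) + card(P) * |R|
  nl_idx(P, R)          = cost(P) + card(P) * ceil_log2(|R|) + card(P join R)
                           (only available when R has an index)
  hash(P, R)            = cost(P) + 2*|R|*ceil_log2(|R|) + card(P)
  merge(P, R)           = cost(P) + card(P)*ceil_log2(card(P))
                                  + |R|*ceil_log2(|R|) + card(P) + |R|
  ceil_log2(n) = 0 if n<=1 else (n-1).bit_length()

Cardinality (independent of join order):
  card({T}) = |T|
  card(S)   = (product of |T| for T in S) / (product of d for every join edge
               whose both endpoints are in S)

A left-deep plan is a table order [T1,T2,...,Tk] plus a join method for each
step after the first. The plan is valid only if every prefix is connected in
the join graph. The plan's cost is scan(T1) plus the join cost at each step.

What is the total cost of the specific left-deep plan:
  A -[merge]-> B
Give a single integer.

step 1: scan A: cost=100, card=100
step 2: join B via merge
    card(P join B) = 100*60/(20) = 300
    cost = 100 + 100*7 + 60*6 + 100 + 60 = 1320

1320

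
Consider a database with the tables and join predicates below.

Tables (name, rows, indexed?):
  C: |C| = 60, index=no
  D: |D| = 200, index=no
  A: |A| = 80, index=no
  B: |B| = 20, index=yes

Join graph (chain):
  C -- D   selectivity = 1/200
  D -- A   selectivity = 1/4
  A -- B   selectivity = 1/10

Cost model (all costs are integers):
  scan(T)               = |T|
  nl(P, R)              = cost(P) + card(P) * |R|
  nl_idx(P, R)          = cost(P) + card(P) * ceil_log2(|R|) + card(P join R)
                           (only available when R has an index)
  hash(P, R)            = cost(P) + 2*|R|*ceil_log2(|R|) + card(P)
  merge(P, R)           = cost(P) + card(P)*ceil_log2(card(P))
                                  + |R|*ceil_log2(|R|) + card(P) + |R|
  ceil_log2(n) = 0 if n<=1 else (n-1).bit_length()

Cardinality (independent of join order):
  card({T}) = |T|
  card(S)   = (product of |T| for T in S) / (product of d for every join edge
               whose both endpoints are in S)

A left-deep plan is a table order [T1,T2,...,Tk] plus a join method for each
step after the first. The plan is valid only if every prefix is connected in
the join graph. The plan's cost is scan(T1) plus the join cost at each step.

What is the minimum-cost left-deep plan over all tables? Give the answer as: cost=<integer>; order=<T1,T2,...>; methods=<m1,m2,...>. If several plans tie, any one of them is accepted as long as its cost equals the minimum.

cost=3580; order=D,C,A,B; methods=hash,merge,hash

Selinger DP (subsets sized 1..n):
  {C}: scan cost=60, card=60
  {D}: scan cost=200, card=200
  {A}: scan cost=80, card=80
  {B}: scan cost=20, card=20
  {CD}: card=60; try (C,hash)→1120, (D,merge)→2280, (C,merge)→2420, (D,hash)→3320, (D,nl)→12060, (C,nl)→12200; best=1120 via (C,hash)
  {AD}: card=4000; try (A,hash)→1520, (D,merge)→2520, (A,merge)→2640, (D,hash)→3360, (D,nl)→16080, (A,nl)→16200; best=1520 via (A,hash)
  {AB}: card=160; try (B,hash)→360, (B,nl_idx)→640, (A,merge)→780, (B,merge)→840, (A,hash)→1160, (A,nl)→1620 …(+1); best=360 via (B,hash)
  {ACD}: card=1200; try (A,merge)→2180, (A,hash)→2300, (A,nl)→5920, (C,hash)→6240, (C,merge)→53940, (C,nl)→241520; best=2180 via (A,merge)
  {ABD}: card=8000; try (D,merge)→3600, (D,hash)→3720, (B,hash)→5720, (B,nl_idx)→29520, (D,nl)→32360, (B,merge)→53640 …(+1); best=3600 via (D,merge)
  {ABCD}: card=2400; try (B,hash)→3580, (B,nl_idx)→10580, (C,hash)→12320, (B,merge)→16700, (B,nl)→26180, (C,merge)→116020 …(+1); best=3580 via (B,hash)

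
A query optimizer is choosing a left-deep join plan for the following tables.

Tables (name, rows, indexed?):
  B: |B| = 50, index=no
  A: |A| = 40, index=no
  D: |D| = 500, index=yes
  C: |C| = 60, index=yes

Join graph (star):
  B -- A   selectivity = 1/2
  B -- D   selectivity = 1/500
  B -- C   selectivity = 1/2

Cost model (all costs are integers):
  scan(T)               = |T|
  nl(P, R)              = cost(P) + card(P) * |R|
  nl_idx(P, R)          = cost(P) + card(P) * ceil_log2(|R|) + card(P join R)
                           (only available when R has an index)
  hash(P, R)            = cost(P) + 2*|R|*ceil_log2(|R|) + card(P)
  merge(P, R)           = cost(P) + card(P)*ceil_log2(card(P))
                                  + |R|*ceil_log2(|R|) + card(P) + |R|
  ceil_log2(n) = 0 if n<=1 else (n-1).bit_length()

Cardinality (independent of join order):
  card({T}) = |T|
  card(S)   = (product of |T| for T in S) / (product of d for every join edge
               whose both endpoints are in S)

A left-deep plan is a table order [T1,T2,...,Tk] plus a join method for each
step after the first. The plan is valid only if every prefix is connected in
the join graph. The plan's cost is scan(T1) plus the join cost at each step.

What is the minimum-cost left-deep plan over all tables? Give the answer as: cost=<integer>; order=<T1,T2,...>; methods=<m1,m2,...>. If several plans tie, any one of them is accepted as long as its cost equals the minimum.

Selinger DP (subsets sized 1..n):
  {B}: scan cost=50, card=50
  {A}: scan cost=40, card=40
  {D}: scan cost=500, card=500
  {C}: scan cost=60, card=60
  {AB}: card=1000; try (A,hash)→580, (B,merge)→670, (B,hash)→680, (A,merge)→680, (B,nl)→2040, (A,nl)→2050; best=580 via (A,hash)
  {BD}: card=50; try (D,nl_idx)→550, (B,hash)→1600, (D,merge)→5400, (B,merge)→5850, (D,hash)→9100, (D,nl)→25050 …(+1); best=550 via (D,nl_idx)
  {BC}: card=1500; try (B,hash)→720, (C,hash)→820, (C,merge)→820, (B,merge)→830, (C,nl_idx)→1850, (C,nl)→3050 …(+1); best=720 via (B,hash)
  {ABD}: card=1000; try (A,hash)→1080, (A,merge)→1180, (A,nl)→2550, (D,hash)→10580, (D,nl_idx)→10580, (D,merge)→16580 …(+1); best=1080 via (A,hash)
  {ABC}: card=30000; try (C,hash)→2300, (A,hash)→2700, (C,merge)→12000, (A,merge)→19000, (C,nl_idx)→36580, (C,nl)→60580 …(+1); best=2300 via (C,hash)
  {BCD}: card=1500; try (C,hash)→1320, (C,merge)→1320, (C,nl_idx)→2350, (C,nl)→3550, (D,hash)→11220, (D,nl_idx)→15720 …(+2); best=1320 via (C,hash)
  {ABCD}: card=30000; try (C,hash)→2800, (A,hash)→3300, (C,merge)→12500, (A,merge)→19600, (C,nl_idx)→37080, (D,hash)→41300 …(+5); best=2800 via (C,hash)

cost=2800; order=B,D,A,C; methods=nl_idx,hash,hash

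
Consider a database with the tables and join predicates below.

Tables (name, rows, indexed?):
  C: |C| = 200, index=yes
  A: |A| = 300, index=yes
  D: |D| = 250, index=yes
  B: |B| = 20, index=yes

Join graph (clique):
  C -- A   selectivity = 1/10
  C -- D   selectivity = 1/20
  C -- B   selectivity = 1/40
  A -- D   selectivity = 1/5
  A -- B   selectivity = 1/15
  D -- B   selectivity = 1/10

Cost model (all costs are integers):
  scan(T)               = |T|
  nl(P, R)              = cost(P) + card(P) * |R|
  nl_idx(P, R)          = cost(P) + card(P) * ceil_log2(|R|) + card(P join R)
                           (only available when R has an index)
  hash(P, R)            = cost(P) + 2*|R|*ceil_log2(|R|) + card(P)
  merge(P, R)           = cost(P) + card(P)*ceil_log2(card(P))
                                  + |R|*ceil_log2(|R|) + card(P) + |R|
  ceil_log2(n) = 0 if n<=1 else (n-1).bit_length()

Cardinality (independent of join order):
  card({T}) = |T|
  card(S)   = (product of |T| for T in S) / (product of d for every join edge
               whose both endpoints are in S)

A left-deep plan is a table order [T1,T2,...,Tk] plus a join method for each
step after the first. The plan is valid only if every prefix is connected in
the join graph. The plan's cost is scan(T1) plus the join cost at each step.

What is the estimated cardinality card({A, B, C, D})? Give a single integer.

Tables in S: A(300), B(20), C(200), D(250)
Edges inside S: C-A(d=10), C-D(d=20), C-B(d=40), A-D(d=5), A-B(d=15), D-B(d=10)
numerator = 300 * 20 * 200 * 250 = 300000000
denominator = 10 * 20 * 40 * 5 * 15 * 10 = 6000000
card(S) = 300000000 / 6000000 = 50

50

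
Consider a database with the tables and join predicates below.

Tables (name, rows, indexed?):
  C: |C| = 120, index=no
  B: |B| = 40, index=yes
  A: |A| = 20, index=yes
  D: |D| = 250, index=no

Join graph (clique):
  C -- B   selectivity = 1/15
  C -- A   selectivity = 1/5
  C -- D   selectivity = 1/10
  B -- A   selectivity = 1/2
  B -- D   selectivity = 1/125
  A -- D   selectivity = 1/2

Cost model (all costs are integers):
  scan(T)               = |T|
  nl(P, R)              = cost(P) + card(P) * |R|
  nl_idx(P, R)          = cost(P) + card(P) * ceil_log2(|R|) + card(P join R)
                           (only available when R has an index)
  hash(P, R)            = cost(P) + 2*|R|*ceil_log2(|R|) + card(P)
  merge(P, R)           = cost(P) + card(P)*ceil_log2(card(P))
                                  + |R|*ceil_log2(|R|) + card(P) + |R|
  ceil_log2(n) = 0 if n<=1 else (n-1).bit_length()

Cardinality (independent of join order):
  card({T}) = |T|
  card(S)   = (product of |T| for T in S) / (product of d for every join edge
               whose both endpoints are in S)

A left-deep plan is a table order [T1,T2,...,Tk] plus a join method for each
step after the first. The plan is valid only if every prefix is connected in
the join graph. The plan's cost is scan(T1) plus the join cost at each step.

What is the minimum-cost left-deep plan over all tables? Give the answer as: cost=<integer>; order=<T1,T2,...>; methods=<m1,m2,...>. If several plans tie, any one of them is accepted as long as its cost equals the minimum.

cost=2844; order=D,B,C,A; methods=hash,merge,hash

Selinger DP (subsets sized 1..n):
  {C}: scan cost=120, card=120
  {B}: scan cost=40, card=40
  {A}: scan cost=20, card=20
  {D}: scan cost=250, card=250
  {BC}: card=320; try (B,hash)→720, (B,nl_idx)→1160, (C,merge)→1280, (B,merge)→1360, (C,hash)→1760, (C,nl)→4840 …(+1); best=720 via (B,hash)
  {AC}: card=480; try (A,hash)→440, (C,merge)→1100, (A,merge)→1200, (A,nl_idx)→1200, (C,hash)→1720, (C,nl)→2420 …(+1); best=440 via (A,hash)
  {CD}: card=3000; try (C,hash)→2180, (D,merge)→3330, (C,merge)→3460, (D,hash)→4240, (D,nl)→30120, (C,nl)→30250; best=2180 via (C,hash)
  {AB}: card=400; try (A,hash)→280, (B,merge)→420, (A,merge)→440, (B,hash)→520, (B,nl_idx)→540, (A,nl_idx)→640 …(+2); best=280 via (A,hash)
  {BD}: card=80; try (B,hash)→980, (B,nl_idx)→1830, (D,merge)→2570, (B,merge)→2780, (D,hash)→4080, (D,nl)→10040 …(+1); best=980 via (B,hash)
  {AD}: card=2500; try (A,hash)→700, (D,merge)→2390, (A,merge)→2620, (A,nl_idx)→4000, (D,hash)→4040, (D,nl)→5020 …(+1); best=700 via (A,hash)
  {ABC}: card=640; try (A,hash)→1240, (B,hash)→1400, (C,hash)→2360, (A,nl_idx)→2960, (B,nl_idx)→3960, (A,merge)→4040 …(+5); best=1240 via (A,hash)
  {BCD}: card=64; try (C,merge)→2580, (C,hash)→2740, (D,hash)→5040, (B,hash)→5660, (D,merge)→6170, (C,nl)→10580 …(+4); best=2580 via (C,merge)
  {ACD}: card=6000; try (C,hash)→4880, (D,hash)→4920, (A,hash)→5380, (D,merge)→7490, (A,nl_idx)→23180, (C,merge)→34160 …(+4); best=4880 via (C,hash)
  {ABD}: card=400; try (A,hash)→1260, (A,merge)→1740, (A,nl_idx)→1780, (A,nl)→2580, (B,hash)→3680, (D,hash)→4680 …(+5); best=1260 via (A,hash)
  {ABCD}: card=64; try (A,hash)→2844, (A,nl_idx)→2964, (A,merge)→3148, (C,hash)→3340, (A,nl)→3860, (D,hash)→5880 …(+8); best=2844 via (A,hash)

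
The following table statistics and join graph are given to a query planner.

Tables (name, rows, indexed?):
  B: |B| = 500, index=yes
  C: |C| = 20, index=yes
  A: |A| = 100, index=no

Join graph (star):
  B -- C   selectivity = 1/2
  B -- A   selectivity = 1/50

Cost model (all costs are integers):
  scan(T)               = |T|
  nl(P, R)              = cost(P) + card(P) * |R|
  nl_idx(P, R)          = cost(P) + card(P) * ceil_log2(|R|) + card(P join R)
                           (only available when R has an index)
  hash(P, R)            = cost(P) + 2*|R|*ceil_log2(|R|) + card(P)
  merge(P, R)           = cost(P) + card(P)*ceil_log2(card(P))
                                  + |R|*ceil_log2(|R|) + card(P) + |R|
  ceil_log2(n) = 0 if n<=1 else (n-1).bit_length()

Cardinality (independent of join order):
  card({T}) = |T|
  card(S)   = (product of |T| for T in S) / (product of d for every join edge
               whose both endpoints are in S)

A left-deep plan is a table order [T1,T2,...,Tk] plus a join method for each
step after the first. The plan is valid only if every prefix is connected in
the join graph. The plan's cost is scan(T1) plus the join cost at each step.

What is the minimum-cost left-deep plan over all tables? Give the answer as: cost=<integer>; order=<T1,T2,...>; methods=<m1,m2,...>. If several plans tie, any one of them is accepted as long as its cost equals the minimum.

cost=3200; order=A,B,C; methods=nl_idx,hash

Selinger DP (subsets sized 1..n):
  {B}: scan cost=500, card=500
  {C}: scan cost=20, card=20
  {A}: scan cost=100, card=100
  {BC}: card=5000; try (C,hash)→1200, (B,merge)→5140, (B,nl_idx)→5200, (C,merge)→5620, (C,nl_idx)→8000, (B,hash)→9040 …(+2); best=1200 via (C,hash)
  {AB}: card=1000; try (B,nl_idx)→2000, (A,hash)→2400, (B,merge)→5900, (A,merge)→6300, (B,hash)→9200, (B,nl)→50100 …(+1); best=2000 via (B,nl_idx)
  {ABC}: card=10000; try (C,hash)→3200, (A,hash)→7600, (C,merge)→13120, (C,nl_idx)→17000, (C,nl)→22000, (A,merge)→72000 …(+1); best=3200 via (C,hash)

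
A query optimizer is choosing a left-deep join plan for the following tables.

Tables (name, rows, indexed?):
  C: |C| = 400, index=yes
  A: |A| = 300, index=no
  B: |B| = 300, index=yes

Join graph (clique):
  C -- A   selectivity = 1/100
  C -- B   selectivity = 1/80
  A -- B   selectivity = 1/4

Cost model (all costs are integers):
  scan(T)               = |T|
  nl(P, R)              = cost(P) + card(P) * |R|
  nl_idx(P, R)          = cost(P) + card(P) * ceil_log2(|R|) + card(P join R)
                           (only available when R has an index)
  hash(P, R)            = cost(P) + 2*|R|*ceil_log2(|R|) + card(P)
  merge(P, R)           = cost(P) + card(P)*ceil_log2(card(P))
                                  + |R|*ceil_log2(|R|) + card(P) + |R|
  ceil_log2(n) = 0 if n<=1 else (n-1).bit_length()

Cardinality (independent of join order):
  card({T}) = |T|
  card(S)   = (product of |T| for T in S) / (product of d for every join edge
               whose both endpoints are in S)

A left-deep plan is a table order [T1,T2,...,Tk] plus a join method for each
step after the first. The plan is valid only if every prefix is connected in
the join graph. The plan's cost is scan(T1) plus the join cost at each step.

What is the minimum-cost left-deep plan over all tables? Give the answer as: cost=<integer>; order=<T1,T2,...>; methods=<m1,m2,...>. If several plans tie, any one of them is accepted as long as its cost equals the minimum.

cost=10800; order=A,C,B; methods=nl_idx,hash

Selinger DP (subsets sized 1..n):
  {C}: scan cost=400, card=400
  {A}: scan cost=300, card=300
  {B}: scan cost=300, card=300
  {AC}: card=1200; try (C,nl_idx)→4200, (A,hash)→6200, (C,merge)→7300, (A,merge)→7400, (C,hash)→7800, (C,nl)→120300 …(+1); best=4200 via (C,nl_idx)
  {BC}: card=1500; try (C,nl_idx)→4500, (B,nl_idx)→5500, (B,hash)→6200, (C,merge)→7300, (B,merge)→7400, (C,hash)→7800 …(+2); best=4500 via (C,nl_idx)
  {AB}: card=22500; try (B,hash)→6000, (A,hash)→6000, (B,merge)→6300, (A,merge)→6300, (B,nl_idx)→25500, (B,nl)→90300 …(+1); best=6000 via (B,hash)
  {ABC}: card=1125; try (B,hash)→10800, (A,hash)→11400, (B,nl_idx)→16125, (B,merge)→21600, (A,merge)→25500, (C,hash)→35700 …(+5); best=10800 via (B,hash)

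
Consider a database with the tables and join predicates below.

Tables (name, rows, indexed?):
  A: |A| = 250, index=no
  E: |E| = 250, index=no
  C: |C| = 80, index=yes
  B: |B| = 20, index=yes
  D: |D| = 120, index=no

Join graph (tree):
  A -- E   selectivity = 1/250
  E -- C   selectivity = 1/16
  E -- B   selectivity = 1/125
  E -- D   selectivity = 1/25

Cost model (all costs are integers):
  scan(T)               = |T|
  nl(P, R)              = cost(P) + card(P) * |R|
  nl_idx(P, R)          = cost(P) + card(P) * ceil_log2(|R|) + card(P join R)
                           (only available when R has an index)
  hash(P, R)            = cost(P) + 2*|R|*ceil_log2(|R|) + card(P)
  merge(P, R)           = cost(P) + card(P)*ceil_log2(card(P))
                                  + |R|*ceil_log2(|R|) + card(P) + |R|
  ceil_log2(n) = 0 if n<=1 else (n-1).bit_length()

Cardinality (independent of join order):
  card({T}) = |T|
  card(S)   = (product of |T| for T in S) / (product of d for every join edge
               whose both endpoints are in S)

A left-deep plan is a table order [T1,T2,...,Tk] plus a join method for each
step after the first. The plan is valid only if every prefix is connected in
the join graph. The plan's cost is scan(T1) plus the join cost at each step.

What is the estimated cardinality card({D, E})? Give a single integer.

Tables in S: D(120), E(250)
Edges inside S: E-D(d=25)
numerator = 120 * 250 = 30000
denominator = 25 = 25
card(S) = 30000 / 25 = 1200

1200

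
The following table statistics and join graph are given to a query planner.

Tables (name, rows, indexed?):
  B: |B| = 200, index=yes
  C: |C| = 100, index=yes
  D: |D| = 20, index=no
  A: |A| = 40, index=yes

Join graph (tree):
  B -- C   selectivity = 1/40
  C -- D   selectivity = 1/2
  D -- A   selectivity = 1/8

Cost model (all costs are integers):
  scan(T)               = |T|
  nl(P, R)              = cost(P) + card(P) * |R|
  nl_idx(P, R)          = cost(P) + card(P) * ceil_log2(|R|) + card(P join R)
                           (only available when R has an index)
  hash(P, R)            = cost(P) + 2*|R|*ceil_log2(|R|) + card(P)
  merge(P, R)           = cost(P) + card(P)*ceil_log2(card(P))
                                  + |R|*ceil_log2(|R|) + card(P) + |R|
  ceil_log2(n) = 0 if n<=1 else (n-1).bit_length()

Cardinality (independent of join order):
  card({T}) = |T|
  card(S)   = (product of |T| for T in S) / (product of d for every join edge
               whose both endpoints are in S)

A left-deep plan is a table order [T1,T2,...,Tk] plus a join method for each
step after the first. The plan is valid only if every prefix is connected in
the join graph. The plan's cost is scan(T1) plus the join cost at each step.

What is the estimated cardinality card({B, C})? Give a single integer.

500

Tables in S: B(200), C(100)
Edges inside S: B-C(d=40)
numerator = 200 * 100 = 20000
denominator = 40 = 40
card(S) = 20000 / 40 = 500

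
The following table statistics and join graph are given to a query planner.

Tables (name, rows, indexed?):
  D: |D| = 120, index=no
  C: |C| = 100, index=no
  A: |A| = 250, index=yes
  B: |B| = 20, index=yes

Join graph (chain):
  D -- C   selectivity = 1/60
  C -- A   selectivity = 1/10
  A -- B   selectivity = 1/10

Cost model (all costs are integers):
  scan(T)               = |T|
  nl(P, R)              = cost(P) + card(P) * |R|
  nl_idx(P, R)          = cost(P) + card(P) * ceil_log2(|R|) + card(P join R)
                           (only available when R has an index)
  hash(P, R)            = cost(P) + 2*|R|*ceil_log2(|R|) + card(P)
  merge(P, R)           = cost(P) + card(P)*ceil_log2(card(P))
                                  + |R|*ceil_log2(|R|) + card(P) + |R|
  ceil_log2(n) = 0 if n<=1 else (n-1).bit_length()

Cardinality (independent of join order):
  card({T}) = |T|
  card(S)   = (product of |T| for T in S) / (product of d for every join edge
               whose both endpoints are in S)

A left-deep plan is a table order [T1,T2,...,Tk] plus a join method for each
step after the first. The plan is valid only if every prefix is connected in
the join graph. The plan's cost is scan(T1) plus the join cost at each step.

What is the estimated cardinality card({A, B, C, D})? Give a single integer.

10000

Tables in S: A(250), B(20), C(100), D(120)
Edges inside S: D-C(d=60), C-A(d=10), A-B(d=10)
numerator = 250 * 20 * 100 * 120 = 60000000
denominator = 60 * 10 * 10 = 6000
card(S) = 60000000 / 6000 = 10000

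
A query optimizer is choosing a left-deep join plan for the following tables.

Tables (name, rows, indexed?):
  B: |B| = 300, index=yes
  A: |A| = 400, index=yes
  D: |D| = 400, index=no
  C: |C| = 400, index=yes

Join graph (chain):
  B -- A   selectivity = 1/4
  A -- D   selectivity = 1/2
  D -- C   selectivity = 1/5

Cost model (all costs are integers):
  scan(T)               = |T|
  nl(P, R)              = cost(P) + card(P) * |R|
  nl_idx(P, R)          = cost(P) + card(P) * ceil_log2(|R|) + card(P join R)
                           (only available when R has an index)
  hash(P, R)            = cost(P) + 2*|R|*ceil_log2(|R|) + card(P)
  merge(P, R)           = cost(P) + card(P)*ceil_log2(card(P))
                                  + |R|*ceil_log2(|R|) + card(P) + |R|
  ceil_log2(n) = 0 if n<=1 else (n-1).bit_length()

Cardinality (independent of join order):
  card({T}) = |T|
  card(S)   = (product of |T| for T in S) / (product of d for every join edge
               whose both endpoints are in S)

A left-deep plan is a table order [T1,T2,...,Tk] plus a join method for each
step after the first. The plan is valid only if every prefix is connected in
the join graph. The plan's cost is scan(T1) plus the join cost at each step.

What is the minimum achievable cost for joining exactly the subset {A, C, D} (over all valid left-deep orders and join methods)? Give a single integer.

Selinger DP over subsets of {A,C,D}:
  {A}: scan cost=400, card=400
  {D}: scan cost=400, card=400
  {C}: scan cost=400, card=400
  {AD}: card=80000; try (D,hash)→8000, (A,hash)→8000, (D,merge)→8400, (A,merge)→8400, (A,nl_idx)→84000, (D,nl)→160400 …(+1); best=8000 via (D,hash)
  {CD}: card=32000; try (D,hash)→8000, (C,hash)→8000, (D,merge)→8400, (C,merge)→8400, (C,nl_idx)→36000, (D,nl)→160400 …(+1); best=8000 via (D,hash)
  {ACD}: card=6400000; try (A,hash)→47200, (C,hash)→95200, (A,merge)→524000, (C,merge)→1452000, (A,nl_idx)→6696000, (C,nl_idx)→7128000 …(+2); best=47200 via (A,hash)

47200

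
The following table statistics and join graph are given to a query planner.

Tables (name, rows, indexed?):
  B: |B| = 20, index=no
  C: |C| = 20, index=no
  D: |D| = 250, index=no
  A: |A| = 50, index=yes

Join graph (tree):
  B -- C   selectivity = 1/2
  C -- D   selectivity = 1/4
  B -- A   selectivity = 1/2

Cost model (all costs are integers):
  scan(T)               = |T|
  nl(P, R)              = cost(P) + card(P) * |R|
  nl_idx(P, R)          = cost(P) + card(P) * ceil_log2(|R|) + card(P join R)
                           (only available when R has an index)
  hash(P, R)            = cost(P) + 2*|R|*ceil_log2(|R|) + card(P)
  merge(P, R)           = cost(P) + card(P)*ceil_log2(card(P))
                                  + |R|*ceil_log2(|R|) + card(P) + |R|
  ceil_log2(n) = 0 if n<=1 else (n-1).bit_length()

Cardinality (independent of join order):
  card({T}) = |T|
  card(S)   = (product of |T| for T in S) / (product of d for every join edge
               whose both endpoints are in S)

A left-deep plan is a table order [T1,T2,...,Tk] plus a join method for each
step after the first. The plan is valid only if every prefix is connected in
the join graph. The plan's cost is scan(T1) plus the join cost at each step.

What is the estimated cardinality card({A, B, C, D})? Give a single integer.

Tables in S: A(50), B(20), C(20), D(250)
Edges inside S: B-C(d=2), C-D(d=4), B-A(d=2)
numerator = 50 * 20 * 20 * 250 = 5000000
denominator = 2 * 4 * 2 = 16
card(S) = 5000000 / 16 = 312500

312500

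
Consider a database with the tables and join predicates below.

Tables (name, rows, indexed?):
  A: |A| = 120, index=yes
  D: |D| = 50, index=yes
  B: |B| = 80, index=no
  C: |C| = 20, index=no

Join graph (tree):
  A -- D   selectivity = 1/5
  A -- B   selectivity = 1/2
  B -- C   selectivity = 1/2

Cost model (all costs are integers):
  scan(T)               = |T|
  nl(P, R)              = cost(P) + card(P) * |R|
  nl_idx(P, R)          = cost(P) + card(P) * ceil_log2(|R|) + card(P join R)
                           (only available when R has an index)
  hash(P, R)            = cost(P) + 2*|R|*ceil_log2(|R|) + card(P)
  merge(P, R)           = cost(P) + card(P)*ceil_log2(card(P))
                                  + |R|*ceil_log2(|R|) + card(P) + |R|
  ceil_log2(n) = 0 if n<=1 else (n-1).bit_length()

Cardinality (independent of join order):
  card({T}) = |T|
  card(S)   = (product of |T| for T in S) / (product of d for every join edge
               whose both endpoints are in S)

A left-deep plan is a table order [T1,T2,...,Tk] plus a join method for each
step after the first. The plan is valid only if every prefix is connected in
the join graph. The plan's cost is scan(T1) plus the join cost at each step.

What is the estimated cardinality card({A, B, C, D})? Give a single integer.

Tables in S: A(120), B(80), C(20), D(50)
Edges inside S: A-D(d=5), A-B(d=2), B-C(d=2)
numerator = 120 * 80 * 20 * 50 = 9600000
denominator = 5 * 2 * 2 = 20
card(S) = 9600000 / 20 = 480000

480000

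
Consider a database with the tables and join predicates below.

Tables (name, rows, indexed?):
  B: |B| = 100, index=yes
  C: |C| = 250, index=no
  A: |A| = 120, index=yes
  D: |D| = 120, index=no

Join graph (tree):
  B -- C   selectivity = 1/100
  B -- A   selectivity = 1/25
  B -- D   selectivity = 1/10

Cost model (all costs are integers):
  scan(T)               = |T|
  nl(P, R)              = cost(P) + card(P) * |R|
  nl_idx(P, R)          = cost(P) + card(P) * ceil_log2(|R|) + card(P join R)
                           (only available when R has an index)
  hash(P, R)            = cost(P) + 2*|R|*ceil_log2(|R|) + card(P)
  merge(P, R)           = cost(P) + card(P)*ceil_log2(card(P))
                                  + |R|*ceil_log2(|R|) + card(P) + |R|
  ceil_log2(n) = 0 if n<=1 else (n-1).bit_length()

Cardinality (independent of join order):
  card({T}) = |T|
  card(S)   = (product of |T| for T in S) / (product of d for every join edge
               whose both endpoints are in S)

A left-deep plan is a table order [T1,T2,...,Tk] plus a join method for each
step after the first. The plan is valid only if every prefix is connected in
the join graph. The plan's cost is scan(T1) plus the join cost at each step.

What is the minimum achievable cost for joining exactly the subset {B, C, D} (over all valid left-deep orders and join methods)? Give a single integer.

Selinger DP over subsets of {B,C,D}:
  {B}: scan cost=100, card=100
  {C}: scan cost=250, card=250
  {D}: scan cost=120, card=120
  {BC}: card=250; try (B,hash)→1900, (B,nl_idx)→2250, (C,merge)→3150, (B,merge)→3300, (C,hash)→4200, (C,nl)→25100 …(+1); best=1900 via (B,hash)
  {BD}: card=1200; try (B,hash)→1640, (D,merge)→1860, (D,hash)→1880, (B,merge)→1880, (B,nl_idx)→2160, (D,nl)→12100 …(+1); best=1640 via (B,hash)
  {BCD}: card=3000; try (D,hash)→3830, (D,merge)→5110, (C,hash)→6840, (C,merge)→18290, (D,nl)→31900, (C,nl)→301640; best=3830 via (D,hash)

3830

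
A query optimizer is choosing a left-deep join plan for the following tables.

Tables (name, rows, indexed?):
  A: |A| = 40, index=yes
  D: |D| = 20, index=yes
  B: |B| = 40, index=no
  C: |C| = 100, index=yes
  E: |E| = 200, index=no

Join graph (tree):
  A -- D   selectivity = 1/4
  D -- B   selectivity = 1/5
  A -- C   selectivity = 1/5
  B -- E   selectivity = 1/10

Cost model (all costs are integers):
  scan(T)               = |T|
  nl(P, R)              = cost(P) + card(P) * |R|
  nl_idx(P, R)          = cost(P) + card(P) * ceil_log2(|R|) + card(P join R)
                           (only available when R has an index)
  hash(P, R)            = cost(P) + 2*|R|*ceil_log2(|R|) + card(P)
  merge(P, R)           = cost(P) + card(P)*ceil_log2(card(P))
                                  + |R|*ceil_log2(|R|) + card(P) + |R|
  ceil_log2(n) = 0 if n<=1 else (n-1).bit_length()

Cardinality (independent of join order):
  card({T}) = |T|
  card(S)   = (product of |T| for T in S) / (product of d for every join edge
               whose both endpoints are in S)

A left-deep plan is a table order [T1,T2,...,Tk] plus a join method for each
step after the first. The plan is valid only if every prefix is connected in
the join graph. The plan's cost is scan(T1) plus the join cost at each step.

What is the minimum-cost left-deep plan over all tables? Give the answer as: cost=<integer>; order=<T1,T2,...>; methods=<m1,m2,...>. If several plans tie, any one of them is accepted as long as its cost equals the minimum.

Selinger DP (subsets sized 1..n):
  {A}: scan cost=40, card=40
  {D}: scan cost=20, card=20
  {B}: scan cost=40, card=40
  {C}: scan cost=100, card=100
  {E}: scan cost=200, card=200
  {AD}: card=200; try (D,hash)→280, (A,nl_idx)→340, (A,merge)→420, (D,merge)→440, (D,nl_idx)→440, (A,hash)→520 …(+2); best=280 via (D,hash)
  {AC}: card=800; try (A,hash)→680, (C,merge)→1120, (C,nl_idx)→1120, (A,merge)→1180, (C,hash)→1480, (A,nl_idx)→1500 …(+2); best=680 via (A,hash)
  {BD}: card=160; try (D,hash)→280, (D,nl_idx)→400, (B,merge)→420, (D,merge)→440, (B,hash)→520, (B,nl)→820 …(+1); best=280 via (D,hash)
  {BE}: card=800; try (B,hash)→880, (E,merge)→2120, (B,merge)→2280, (E,hash)→3280, (E,nl)→8040, (B,nl)→8200; best=880 via (B,hash)
  {ABD}: card=1600; try (A,hash)→920, (B,hash)→960, (A,merge)→2000, (B,merge)→2360, (A,nl_idx)→2840, (A,nl)→6680 …(+1); best=920 via (A,hash)
  {ACD}: card=4000; try (D,hash)→1680, (C,hash)→1880, (C,merge)→2880, (C,nl_idx)→5680, (D,nl_idx)→8680, (D,merge)→9600 …(+2); best=1680 via (D,hash)
  {BDE}: card=3200; try (D,hash)→1880, (E,merge)→3520, (E,hash)→3640, (D,nl_idx)→8080, (D,merge)→9800, (D,nl)→16880 …(+1); best=1880 via (D,hash)
  {ABCD}: card=32000; try (C,hash)→3920, (B,hash)→6160, (C,merge)→20920, (C,nl_idx)→44120, (B,merge)→53960, (C,nl)→160920 …(+1); best=3920 via (C,hash)
  {ABDE}: card=32000; try (A,hash)→5560, (E,hash)→5720, (E,merge)→21920, (A,merge)→43760, (A,nl_idx)→53080, (A,nl)→129880 …(+1); best=5560 via (A,hash)
  {ABCDE}: card=640000; try (C,hash)→38960, (E,hash)→39120, (E,merge)→517720, (C,merge)→518360, (C,nl_idx)→869560, (C,nl)→3205560 …(+1); best=38960 via (C,hash)

cost=38960; order=E,B,D,A,C; methods=hash,hash,hash,hash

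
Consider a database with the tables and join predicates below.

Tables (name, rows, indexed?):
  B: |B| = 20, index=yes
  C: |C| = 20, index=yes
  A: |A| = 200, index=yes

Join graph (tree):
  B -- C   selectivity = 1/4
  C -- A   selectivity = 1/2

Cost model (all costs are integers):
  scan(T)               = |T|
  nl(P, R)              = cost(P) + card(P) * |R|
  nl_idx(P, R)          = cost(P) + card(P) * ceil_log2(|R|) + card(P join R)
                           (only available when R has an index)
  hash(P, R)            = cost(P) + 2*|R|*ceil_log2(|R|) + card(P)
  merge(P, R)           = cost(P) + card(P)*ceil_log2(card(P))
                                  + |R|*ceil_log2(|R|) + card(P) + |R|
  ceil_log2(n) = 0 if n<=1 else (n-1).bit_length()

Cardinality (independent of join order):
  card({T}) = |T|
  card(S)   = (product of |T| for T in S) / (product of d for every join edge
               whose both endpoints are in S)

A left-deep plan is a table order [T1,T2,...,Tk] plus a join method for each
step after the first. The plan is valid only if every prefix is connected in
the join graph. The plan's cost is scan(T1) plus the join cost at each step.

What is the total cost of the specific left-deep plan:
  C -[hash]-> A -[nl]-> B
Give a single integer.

step 1: scan C: cost=20, card=20
step 2: join A via hash
    card(P join A) = 20*200/(2) = 2000
    cost = 20 + 2*200*8 + 20 = 3240
step 3: join B via nl
    card(P join B) = 2000*20/(4) = 10000
    cost = 3240 + 2000*20 = 43240

43240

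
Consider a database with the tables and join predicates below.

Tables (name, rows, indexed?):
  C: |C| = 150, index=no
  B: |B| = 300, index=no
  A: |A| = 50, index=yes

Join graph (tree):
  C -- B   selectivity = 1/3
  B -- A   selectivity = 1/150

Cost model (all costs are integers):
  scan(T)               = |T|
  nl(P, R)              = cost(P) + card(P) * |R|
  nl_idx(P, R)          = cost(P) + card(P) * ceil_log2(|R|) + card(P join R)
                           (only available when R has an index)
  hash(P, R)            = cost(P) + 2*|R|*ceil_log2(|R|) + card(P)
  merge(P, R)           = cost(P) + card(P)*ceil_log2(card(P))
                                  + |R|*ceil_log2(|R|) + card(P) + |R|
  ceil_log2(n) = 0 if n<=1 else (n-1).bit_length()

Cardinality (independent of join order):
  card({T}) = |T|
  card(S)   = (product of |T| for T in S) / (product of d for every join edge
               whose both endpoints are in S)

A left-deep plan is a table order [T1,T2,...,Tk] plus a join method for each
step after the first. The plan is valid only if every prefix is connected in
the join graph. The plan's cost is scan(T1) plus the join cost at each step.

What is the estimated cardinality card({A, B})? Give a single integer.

Tables in S: A(50), B(300)
Edges inside S: B-A(d=150)
numerator = 50 * 300 = 15000
denominator = 150 = 150
card(S) = 15000 / 150 = 100

100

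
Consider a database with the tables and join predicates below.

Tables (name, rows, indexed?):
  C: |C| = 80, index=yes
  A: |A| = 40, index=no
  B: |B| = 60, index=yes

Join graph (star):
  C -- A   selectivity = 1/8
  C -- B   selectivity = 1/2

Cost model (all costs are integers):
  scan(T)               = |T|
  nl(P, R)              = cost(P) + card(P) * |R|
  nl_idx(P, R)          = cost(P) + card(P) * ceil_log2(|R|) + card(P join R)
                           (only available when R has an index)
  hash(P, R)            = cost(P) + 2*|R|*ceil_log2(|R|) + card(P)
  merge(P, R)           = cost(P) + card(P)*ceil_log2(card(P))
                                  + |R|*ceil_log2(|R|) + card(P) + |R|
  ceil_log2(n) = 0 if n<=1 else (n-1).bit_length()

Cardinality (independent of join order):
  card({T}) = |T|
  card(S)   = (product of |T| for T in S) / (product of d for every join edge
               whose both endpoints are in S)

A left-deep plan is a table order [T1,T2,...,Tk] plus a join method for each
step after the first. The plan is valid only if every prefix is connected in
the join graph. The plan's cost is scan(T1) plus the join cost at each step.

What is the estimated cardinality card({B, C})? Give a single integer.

Tables in S: B(60), C(80)
Edges inside S: C-B(d=2)
numerator = 60 * 80 = 4800
denominator = 2 = 2
card(S) = 4800 / 2 = 2400

2400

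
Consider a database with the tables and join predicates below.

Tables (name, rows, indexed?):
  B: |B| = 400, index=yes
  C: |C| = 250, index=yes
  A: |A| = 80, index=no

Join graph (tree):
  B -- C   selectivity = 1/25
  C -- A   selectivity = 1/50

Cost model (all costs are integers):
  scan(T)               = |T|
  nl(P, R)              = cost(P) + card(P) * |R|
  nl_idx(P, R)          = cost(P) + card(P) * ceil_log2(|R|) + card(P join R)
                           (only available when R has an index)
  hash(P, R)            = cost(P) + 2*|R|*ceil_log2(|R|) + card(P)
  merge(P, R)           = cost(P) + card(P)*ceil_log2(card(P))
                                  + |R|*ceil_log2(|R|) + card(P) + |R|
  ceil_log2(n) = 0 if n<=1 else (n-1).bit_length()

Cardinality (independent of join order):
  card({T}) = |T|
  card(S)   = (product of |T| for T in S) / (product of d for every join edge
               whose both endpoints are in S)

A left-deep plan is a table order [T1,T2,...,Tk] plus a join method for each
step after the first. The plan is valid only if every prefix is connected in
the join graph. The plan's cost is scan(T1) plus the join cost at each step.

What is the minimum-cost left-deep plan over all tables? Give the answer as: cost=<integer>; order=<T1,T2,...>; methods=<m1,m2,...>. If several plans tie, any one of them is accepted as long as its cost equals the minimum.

cost=8720; order=A,C,B; methods=nl_idx,hash

Selinger DP (subsets sized 1..n):
  {B}: scan cost=400, card=400
  {C}: scan cost=250, card=250
  {A}: scan cost=80, card=80
  {BC}: card=4000; try (C,hash)→4800, (B,merge)→6500, (B,nl_idx)→6500, (C,merge)→6650, (C,nl_idx)→7600, (B,hash)→7700 …(+2); best=4800 via (C,hash)
  {AC}: card=400; try (C,nl_idx)→1120, (A,hash)→1620, (C,merge)→2970, (A,merge)→3140, (C,hash)→4160, (C,nl)→20080 …(+1); best=1120 via (C,nl_idx)
  {ABC}: card=6400; try (B,hash)→8720, (B,merge)→9120, (A,hash)→9920, (B,nl_idx)→11120, (A,merge)→57440, (B,nl)→161120 …(+1); best=8720 via (B,hash)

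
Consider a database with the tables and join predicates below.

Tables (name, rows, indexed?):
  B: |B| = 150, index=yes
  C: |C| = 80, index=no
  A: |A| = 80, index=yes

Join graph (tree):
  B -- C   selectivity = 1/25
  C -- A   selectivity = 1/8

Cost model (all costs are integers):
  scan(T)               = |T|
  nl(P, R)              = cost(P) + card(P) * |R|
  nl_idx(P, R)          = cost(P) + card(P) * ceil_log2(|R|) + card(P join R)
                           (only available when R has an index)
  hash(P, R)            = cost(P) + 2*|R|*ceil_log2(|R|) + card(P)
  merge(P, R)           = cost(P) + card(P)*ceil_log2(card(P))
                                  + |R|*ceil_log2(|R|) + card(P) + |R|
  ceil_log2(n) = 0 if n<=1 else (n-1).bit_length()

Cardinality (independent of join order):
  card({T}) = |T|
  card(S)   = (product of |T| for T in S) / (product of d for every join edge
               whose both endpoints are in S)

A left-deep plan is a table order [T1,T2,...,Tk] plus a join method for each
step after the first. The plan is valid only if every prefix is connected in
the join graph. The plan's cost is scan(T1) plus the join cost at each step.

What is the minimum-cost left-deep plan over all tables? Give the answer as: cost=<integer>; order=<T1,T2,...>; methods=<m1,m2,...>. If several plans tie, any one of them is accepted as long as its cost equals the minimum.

cost=2800; order=C,B,A; methods=nl_idx,hash

Selinger DP (subsets sized 1..n):
  {B}: scan cost=150, card=150
  {C}: scan cost=80, card=80
  {A}: scan cost=80, card=80
  {BC}: card=480; try (B,nl_idx)→1200, (C,hash)→1420, (B,merge)→2070, (C,merge)→2140, (B,hash)→2560, (B,nl)→12080 …(+1); best=1200 via (B,nl_idx)
  {AC}: card=800; try (C,hash)→1280, (A,hash)→1280, (C,merge)→1360, (A,merge)→1360, (A,nl_idx)→1440, (C,nl)→6480 …(+1); best=1280 via (C,hash)
  {ABC}: card=4800; try (A,hash)→2800, (B,hash)→4480, (A,merge)→6640, (A,nl_idx)→9360, (B,merge)→11430, (B,nl_idx)→12480 …(+2); best=2800 via (A,hash)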